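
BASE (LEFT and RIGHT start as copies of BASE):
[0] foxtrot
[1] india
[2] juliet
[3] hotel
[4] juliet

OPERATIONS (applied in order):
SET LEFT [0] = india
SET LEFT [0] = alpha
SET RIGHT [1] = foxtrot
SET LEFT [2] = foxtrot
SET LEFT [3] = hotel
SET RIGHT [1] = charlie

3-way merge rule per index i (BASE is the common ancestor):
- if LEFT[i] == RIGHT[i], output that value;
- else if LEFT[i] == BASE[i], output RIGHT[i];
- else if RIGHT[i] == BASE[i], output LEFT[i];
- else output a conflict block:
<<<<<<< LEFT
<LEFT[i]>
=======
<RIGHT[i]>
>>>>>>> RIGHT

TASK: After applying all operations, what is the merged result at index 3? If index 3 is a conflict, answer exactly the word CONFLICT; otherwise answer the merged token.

Answer: hotel

Derivation:
Final LEFT:  [alpha, india, foxtrot, hotel, juliet]
Final RIGHT: [foxtrot, charlie, juliet, hotel, juliet]
i=0: L=alpha, R=foxtrot=BASE -> take LEFT -> alpha
i=1: L=india=BASE, R=charlie -> take RIGHT -> charlie
i=2: L=foxtrot, R=juliet=BASE -> take LEFT -> foxtrot
i=3: L=hotel R=hotel -> agree -> hotel
i=4: L=juliet R=juliet -> agree -> juliet
Index 3 -> hotel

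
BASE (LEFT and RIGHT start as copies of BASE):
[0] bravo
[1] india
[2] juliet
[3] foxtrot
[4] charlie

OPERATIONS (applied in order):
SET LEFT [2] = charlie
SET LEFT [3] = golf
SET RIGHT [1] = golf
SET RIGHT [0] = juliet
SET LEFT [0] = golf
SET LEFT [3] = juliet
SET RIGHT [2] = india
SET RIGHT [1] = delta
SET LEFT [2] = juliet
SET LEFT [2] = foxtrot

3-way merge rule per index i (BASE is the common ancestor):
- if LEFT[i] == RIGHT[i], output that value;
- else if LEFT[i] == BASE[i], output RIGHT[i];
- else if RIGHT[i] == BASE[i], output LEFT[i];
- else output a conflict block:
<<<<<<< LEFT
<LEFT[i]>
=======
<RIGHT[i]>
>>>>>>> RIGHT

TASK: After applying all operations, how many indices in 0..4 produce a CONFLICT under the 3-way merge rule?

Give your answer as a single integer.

Final LEFT:  [golf, india, foxtrot, juliet, charlie]
Final RIGHT: [juliet, delta, india, foxtrot, charlie]
i=0: BASE=bravo L=golf R=juliet all differ -> CONFLICT
i=1: L=india=BASE, R=delta -> take RIGHT -> delta
i=2: BASE=juliet L=foxtrot R=india all differ -> CONFLICT
i=3: L=juliet, R=foxtrot=BASE -> take LEFT -> juliet
i=4: L=charlie R=charlie -> agree -> charlie
Conflict count: 2

Answer: 2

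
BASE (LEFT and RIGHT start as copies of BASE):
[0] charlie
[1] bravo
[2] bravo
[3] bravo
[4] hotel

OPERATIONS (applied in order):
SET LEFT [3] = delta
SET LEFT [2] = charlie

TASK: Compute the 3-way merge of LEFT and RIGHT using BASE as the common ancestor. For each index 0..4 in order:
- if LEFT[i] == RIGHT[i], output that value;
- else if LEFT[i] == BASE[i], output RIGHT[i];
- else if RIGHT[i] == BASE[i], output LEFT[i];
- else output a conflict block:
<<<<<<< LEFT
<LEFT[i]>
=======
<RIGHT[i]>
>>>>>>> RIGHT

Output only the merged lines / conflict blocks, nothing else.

Answer: charlie
bravo
charlie
delta
hotel

Derivation:
Final LEFT:  [charlie, bravo, charlie, delta, hotel]
Final RIGHT: [charlie, bravo, bravo, bravo, hotel]
i=0: L=charlie R=charlie -> agree -> charlie
i=1: L=bravo R=bravo -> agree -> bravo
i=2: L=charlie, R=bravo=BASE -> take LEFT -> charlie
i=3: L=delta, R=bravo=BASE -> take LEFT -> delta
i=4: L=hotel R=hotel -> agree -> hotel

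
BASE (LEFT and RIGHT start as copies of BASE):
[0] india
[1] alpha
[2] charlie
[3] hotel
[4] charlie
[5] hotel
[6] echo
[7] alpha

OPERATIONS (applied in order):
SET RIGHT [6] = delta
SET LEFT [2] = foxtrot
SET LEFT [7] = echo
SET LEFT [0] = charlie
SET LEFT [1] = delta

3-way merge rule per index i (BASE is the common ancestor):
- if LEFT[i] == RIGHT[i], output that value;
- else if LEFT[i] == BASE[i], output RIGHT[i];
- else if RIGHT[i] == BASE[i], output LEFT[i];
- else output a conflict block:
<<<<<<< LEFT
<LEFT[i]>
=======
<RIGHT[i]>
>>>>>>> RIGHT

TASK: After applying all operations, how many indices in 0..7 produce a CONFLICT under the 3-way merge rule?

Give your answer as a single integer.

Final LEFT:  [charlie, delta, foxtrot, hotel, charlie, hotel, echo, echo]
Final RIGHT: [india, alpha, charlie, hotel, charlie, hotel, delta, alpha]
i=0: L=charlie, R=india=BASE -> take LEFT -> charlie
i=1: L=delta, R=alpha=BASE -> take LEFT -> delta
i=2: L=foxtrot, R=charlie=BASE -> take LEFT -> foxtrot
i=3: L=hotel R=hotel -> agree -> hotel
i=4: L=charlie R=charlie -> agree -> charlie
i=5: L=hotel R=hotel -> agree -> hotel
i=6: L=echo=BASE, R=delta -> take RIGHT -> delta
i=7: L=echo, R=alpha=BASE -> take LEFT -> echo
Conflict count: 0

Answer: 0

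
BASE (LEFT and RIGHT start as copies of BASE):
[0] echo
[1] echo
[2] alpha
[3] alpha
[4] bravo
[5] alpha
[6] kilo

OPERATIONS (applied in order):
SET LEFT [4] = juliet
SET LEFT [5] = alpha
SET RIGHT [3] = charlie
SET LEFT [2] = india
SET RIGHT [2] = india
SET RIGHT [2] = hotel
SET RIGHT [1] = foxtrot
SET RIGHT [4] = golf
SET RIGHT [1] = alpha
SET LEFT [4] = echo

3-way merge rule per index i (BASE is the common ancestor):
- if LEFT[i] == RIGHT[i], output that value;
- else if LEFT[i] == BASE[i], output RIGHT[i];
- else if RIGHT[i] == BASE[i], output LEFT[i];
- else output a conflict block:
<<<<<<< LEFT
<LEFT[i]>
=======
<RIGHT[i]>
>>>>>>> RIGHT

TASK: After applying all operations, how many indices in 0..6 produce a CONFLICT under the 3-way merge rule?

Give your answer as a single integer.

Final LEFT:  [echo, echo, india, alpha, echo, alpha, kilo]
Final RIGHT: [echo, alpha, hotel, charlie, golf, alpha, kilo]
i=0: L=echo R=echo -> agree -> echo
i=1: L=echo=BASE, R=alpha -> take RIGHT -> alpha
i=2: BASE=alpha L=india R=hotel all differ -> CONFLICT
i=3: L=alpha=BASE, R=charlie -> take RIGHT -> charlie
i=4: BASE=bravo L=echo R=golf all differ -> CONFLICT
i=5: L=alpha R=alpha -> agree -> alpha
i=6: L=kilo R=kilo -> agree -> kilo
Conflict count: 2

Answer: 2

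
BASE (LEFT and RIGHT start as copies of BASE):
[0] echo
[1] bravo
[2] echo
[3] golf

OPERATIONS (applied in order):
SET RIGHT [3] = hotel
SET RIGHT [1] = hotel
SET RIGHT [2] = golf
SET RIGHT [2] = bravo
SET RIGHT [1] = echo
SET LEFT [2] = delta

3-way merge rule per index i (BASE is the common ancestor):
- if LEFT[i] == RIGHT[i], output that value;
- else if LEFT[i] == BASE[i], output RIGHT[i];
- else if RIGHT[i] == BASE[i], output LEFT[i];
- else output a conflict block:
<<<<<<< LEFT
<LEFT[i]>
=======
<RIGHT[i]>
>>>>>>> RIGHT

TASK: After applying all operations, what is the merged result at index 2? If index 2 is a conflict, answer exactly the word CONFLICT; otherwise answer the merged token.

Answer: CONFLICT

Derivation:
Final LEFT:  [echo, bravo, delta, golf]
Final RIGHT: [echo, echo, bravo, hotel]
i=0: L=echo R=echo -> agree -> echo
i=1: L=bravo=BASE, R=echo -> take RIGHT -> echo
i=2: BASE=echo L=delta R=bravo all differ -> CONFLICT
i=3: L=golf=BASE, R=hotel -> take RIGHT -> hotel
Index 2 -> CONFLICT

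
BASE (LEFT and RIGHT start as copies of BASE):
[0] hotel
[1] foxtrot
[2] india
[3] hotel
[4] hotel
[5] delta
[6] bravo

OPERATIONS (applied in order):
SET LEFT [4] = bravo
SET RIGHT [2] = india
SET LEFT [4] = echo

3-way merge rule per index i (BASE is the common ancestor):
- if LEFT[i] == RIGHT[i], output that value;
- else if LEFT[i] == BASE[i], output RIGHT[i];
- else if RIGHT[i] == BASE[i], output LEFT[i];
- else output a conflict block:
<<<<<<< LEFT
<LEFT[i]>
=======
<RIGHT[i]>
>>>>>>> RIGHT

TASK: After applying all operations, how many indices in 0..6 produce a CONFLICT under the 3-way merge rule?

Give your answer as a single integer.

Answer: 0

Derivation:
Final LEFT:  [hotel, foxtrot, india, hotel, echo, delta, bravo]
Final RIGHT: [hotel, foxtrot, india, hotel, hotel, delta, bravo]
i=0: L=hotel R=hotel -> agree -> hotel
i=1: L=foxtrot R=foxtrot -> agree -> foxtrot
i=2: L=india R=india -> agree -> india
i=3: L=hotel R=hotel -> agree -> hotel
i=4: L=echo, R=hotel=BASE -> take LEFT -> echo
i=5: L=delta R=delta -> agree -> delta
i=6: L=bravo R=bravo -> agree -> bravo
Conflict count: 0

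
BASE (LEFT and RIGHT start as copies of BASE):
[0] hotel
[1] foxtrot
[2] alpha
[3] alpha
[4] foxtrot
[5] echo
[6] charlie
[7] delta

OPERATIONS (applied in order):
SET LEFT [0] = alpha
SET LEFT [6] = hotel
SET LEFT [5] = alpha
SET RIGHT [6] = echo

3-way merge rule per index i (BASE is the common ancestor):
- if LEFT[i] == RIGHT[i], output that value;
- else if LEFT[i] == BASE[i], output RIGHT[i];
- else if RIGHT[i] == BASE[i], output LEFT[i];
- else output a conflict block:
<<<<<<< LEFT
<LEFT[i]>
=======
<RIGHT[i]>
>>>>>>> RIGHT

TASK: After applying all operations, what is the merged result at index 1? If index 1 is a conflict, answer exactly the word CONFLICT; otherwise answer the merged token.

Final LEFT:  [alpha, foxtrot, alpha, alpha, foxtrot, alpha, hotel, delta]
Final RIGHT: [hotel, foxtrot, alpha, alpha, foxtrot, echo, echo, delta]
i=0: L=alpha, R=hotel=BASE -> take LEFT -> alpha
i=1: L=foxtrot R=foxtrot -> agree -> foxtrot
i=2: L=alpha R=alpha -> agree -> alpha
i=3: L=alpha R=alpha -> agree -> alpha
i=4: L=foxtrot R=foxtrot -> agree -> foxtrot
i=5: L=alpha, R=echo=BASE -> take LEFT -> alpha
i=6: BASE=charlie L=hotel R=echo all differ -> CONFLICT
i=7: L=delta R=delta -> agree -> delta
Index 1 -> foxtrot

Answer: foxtrot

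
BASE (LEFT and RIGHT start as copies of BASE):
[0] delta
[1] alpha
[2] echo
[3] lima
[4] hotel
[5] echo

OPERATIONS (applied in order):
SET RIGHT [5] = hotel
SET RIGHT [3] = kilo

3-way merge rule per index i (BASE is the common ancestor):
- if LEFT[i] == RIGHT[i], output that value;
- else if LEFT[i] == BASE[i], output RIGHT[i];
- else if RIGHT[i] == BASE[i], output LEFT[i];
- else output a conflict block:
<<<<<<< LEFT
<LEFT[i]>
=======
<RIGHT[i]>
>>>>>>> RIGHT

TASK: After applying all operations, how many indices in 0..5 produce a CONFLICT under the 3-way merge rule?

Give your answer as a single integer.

Final LEFT:  [delta, alpha, echo, lima, hotel, echo]
Final RIGHT: [delta, alpha, echo, kilo, hotel, hotel]
i=0: L=delta R=delta -> agree -> delta
i=1: L=alpha R=alpha -> agree -> alpha
i=2: L=echo R=echo -> agree -> echo
i=3: L=lima=BASE, R=kilo -> take RIGHT -> kilo
i=4: L=hotel R=hotel -> agree -> hotel
i=5: L=echo=BASE, R=hotel -> take RIGHT -> hotel
Conflict count: 0

Answer: 0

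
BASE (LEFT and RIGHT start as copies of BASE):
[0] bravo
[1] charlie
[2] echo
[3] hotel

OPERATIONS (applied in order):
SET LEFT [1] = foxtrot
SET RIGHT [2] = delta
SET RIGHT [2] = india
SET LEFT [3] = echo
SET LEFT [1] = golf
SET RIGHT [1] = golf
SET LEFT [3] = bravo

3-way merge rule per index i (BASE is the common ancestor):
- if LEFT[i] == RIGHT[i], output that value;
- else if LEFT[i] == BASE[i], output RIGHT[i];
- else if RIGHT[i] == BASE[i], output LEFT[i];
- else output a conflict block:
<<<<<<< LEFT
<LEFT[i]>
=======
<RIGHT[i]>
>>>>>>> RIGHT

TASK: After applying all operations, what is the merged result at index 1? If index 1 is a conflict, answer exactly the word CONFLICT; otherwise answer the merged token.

Final LEFT:  [bravo, golf, echo, bravo]
Final RIGHT: [bravo, golf, india, hotel]
i=0: L=bravo R=bravo -> agree -> bravo
i=1: L=golf R=golf -> agree -> golf
i=2: L=echo=BASE, R=india -> take RIGHT -> india
i=3: L=bravo, R=hotel=BASE -> take LEFT -> bravo
Index 1 -> golf

Answer: golf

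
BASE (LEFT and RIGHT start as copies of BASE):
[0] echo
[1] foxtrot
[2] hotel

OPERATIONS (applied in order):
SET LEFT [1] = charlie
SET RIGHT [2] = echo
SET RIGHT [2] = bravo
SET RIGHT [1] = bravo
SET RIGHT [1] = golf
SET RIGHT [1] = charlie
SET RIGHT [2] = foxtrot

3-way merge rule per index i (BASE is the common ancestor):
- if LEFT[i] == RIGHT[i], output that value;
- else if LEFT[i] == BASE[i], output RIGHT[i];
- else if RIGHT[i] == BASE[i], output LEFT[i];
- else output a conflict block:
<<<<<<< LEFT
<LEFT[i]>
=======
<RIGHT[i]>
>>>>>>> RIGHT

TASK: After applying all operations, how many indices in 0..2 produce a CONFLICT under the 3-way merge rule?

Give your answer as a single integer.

Final LEFT:  [echo, charlie, hotel]
Final RIGHT: [echo, charlie, foxtrot]
i=0: L=echo R=echo -> agree -> echo
i=1: L=charlie R=charlie -> agree -> charlie
i=2: L=hotel=BASE, R=foxtrot -> take RIGHT -> foxtrot
Conflict count: 0

Answer: 0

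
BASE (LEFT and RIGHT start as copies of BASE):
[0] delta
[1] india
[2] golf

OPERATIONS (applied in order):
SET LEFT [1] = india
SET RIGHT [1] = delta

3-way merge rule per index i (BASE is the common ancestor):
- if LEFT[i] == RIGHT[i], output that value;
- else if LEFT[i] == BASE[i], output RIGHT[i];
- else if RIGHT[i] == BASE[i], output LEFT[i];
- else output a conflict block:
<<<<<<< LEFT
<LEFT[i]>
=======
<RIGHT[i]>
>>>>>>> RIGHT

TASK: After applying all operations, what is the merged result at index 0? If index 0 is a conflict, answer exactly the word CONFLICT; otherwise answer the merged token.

Final LEFT:  [delta, india, golf]
Final RIGHT: [delta, delta, golf]
i=0: L=delta R=delta -> agree -> delta
i=1: L=india=BASE, R=delta -> take RIGHT -> delta
i=2: L=golf R=golf -> agree -> golf
Index 0 -> delta

Answer: delta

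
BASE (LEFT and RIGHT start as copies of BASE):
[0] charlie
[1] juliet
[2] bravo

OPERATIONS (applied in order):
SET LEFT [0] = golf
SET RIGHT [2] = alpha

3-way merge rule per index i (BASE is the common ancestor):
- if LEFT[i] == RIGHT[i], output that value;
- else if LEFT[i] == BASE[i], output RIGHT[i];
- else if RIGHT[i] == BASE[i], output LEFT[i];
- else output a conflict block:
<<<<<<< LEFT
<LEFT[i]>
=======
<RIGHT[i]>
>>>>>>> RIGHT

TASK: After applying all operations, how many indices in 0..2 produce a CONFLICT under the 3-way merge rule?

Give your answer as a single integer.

Answer: 0

Derivation:
Final LEFT:  [golf, juliet, bravo]
Final RIGHT: [charlie, juliet, alpha]
i=0: L=golf, R=charlie=BASE -> take LEFT -> golf
i=1: L=juliet R=juliet -> agree -> juliet
i=2: L=bravo=BASE, R=alpha -> take RIGHT -> alpha
Conflict count: 0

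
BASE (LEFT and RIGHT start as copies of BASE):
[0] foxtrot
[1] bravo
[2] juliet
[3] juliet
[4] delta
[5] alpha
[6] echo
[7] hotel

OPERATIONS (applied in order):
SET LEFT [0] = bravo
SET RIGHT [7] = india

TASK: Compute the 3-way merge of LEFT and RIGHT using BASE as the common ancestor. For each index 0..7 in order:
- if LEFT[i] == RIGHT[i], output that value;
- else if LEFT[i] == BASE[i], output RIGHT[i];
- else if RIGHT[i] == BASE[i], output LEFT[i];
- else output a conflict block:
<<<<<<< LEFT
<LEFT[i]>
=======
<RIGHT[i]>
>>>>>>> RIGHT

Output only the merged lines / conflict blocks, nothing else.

Final LEFT:  [bravo, bravo, juliet, juliet, delta, alpha, echo, hotel]
Final RIGHT: [foxtrot, bravo, juliet, juliet, delta, alpha, echo, india]
i=0: L=bravo, R=foxtrot=BASE -> take LEFT -> bravo
i=1: L=bravo R=bravo -> agree -> bravo
i=2: L=juliet R=juliet -> agree -> juliet
i=3: L=juliet R=juliet -> agree -> juliet
i=4: L=delta R=delta -> agree -> delta
i=5: L=alpha R=alpha -> agree -> alpha
i=6: L=echo R=echo -> agree -> echo
i=7: L=hotel=BASE, R=india -> take RIGHT -> india

Answer: bravo
bravo
juliet
juliet
delta
alpha
echo
india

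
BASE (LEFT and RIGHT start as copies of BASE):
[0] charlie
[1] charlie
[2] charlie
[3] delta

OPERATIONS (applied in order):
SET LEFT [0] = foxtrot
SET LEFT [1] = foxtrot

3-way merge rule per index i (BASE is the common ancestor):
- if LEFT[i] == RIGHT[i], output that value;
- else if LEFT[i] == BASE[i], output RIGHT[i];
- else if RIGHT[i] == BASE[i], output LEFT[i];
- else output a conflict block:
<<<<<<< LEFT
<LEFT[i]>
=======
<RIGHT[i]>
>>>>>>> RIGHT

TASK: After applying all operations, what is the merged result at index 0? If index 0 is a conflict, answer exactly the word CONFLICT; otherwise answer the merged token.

Final LEFT:  [foxtrot, foxtrot, charlie, delta]
Final RIGHT: [charlie, charlie, charlie, delta]
i=0: L=foxtrot, R=charlie=BASE -> take LEFT -> foxtrot
i=1: L=foxtrot, R=charlie=BASE -> take LEFT -> foxtrot
i=2: L=charlie R=charlie -> agree -> charlie
i=3: L=delta R=delta -> agree -> delta
Index 0 -> foxtrot

Answer: foxtrot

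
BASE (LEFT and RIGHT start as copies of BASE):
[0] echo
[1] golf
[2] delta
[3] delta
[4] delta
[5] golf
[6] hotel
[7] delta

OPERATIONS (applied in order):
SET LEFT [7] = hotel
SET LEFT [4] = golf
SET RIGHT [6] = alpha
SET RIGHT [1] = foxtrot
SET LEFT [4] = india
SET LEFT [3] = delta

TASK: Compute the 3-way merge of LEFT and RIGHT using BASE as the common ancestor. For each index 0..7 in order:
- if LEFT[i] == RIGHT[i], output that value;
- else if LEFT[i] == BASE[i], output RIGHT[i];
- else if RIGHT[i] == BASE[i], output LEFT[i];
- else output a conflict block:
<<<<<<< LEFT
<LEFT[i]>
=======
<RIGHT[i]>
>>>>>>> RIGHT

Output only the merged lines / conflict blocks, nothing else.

Final LEFT:  [echo, golf, delta, delta, india, golf, hotel, hotel]
Final RIGHT: [echo, foxtrot, delta, delta, delta, golf, alpha, delta]
i=0: L=echo R=echo -> agree -> echo
i=1: L=golf=BASE, R=foxtrot -> take RIGHT -> foxtrot
i=2: L=delta R=delta -> agree -> delta
i=3: L=delta R=delta -> agree -> delta
i=4: L=india, R=delta=BASE -> take LEFT -> india
i=5: L=golf R=golf -> agree -> golf
i=6: L=hotel=BASE, R=alpha -> take RIGHT -> alpha
i=7: L=hotel, R=delta=BASE -> take LEFT -> hotel

Answer: echo
foxtrot
delta
delta
india
golf
alpha
hotel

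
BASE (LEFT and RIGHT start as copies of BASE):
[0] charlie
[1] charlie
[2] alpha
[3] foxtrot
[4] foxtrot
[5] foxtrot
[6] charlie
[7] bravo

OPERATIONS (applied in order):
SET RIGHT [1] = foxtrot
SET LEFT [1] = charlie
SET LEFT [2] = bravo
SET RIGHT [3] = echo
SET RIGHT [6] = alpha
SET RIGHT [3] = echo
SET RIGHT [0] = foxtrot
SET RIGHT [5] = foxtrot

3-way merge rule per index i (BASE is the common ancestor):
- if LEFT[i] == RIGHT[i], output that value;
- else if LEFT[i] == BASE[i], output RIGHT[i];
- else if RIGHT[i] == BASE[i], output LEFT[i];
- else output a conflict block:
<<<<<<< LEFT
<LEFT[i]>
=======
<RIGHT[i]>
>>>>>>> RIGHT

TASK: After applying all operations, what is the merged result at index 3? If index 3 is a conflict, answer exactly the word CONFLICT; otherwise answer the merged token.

Final LEFT:  [charlie, charlie, bravo, foxtrot, foxtrot, foxtrot, charlie, bravo]
Final RIGHT: [foxtrot, foxtrot, alpha, echo, foxtrot, foxtrot, alpha, bravo]
i=0: L=charlie=BASE, R=foxtrot -> take RIGHT -> foxtrot
i=1: L=charlie=BASE, R=foxtrot -> take RIGHT -> foxtrot
i=2: L=bravo, R=alpha=BASE -> take LEFT -> bravo
i=3: L=foxtrot=BASE, R=echo -> take RIGHT -> echo
i=4: L=foxtrot R=foxtrot -> agree -> foxtrot
i=5: L=foxtrot R=foxtrot -> agree -> foxtrot
i=6: L=charlie=BASE, R=alpha -> take RIGHT -> alpha
i=7: L=bravo R=bravo -> agree -> bravo
Index 3 -> echo

Answer: echo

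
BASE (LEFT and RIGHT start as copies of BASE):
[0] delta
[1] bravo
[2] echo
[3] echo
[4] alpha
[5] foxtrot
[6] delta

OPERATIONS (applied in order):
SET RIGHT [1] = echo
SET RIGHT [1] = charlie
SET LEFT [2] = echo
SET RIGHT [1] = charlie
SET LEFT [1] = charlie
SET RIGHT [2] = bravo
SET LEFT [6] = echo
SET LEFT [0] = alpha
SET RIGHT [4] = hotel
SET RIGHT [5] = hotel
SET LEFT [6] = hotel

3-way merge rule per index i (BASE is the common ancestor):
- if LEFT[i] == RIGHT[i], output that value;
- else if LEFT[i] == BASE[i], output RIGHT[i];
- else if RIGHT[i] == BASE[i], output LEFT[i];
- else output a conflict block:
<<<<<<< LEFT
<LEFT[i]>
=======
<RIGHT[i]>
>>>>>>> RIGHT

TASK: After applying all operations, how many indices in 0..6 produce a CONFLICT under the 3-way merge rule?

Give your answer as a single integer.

Answer: 0

Derivation:
Final LEFT:  [alpha, charlie, echo, echo, alpha, foxtrot, hotel]
Final RIGHT: [delta, charlie, bravo, echo, hotel, hotel, delta]
i=0: L=alpha, R=delta=BASE -> take LEFT -> alpha
i=1: L=charlie R=charlie -> agree -> charlie
i=2: L=echo=BASE, R=bravo -> take RIGHT -> bravo
i=3: L=echo R=echo -> agree -> echo
i=4: L=alpha=BASE, R=hotel -> take RIGHT -> hotel
i=5: L=foxtrot=BASE, R=hotel -> take RIGHT -> hotel
i=6: L=hotel, R=delta=BASE -> take LEFT -> hotel
Conflict count: 0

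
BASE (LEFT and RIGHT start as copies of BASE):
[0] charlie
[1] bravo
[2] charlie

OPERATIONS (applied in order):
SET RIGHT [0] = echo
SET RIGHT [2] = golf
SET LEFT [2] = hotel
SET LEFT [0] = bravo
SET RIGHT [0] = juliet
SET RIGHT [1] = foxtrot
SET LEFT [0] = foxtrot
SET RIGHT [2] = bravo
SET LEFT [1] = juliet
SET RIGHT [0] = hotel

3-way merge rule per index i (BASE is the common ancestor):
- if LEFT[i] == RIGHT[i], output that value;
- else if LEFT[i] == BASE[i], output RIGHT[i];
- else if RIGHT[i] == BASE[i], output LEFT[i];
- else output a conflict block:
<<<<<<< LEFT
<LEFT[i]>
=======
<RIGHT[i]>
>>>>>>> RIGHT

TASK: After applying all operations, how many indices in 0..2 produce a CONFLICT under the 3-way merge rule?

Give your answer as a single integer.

Final LEFT:  [foxtrot, juliet, hotel]
Final RIGHT: [hotel, foxtrot, bravo]
i=0: BASE=charlie L=foxtrot R=hotel all differ -> CONFLICT
i=1: BASE=bravo L=juliet R=foxtrot all differ -> CONFLICT
i=2: BASE=charlie L=hotel R=bravo all differ -> CONFLICT
Conflict count: 3

Answer: 3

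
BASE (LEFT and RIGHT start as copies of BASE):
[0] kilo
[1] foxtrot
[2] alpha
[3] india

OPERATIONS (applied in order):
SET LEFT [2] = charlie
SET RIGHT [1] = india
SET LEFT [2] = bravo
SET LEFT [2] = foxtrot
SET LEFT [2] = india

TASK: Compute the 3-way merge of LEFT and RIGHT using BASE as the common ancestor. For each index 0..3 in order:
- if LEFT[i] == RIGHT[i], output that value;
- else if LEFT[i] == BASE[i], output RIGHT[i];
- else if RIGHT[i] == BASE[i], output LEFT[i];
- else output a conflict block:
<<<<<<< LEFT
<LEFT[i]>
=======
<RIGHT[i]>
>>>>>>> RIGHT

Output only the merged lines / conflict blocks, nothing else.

Final LEFT:  [kilo, foxtrot, india, india]
Final RIGHT: [kilo, india, alpha, india]
i=0: L=kilo R=kilo -> agree -> kilo
i=1: L=foxtrot=BASE, R=india -> take RIGHT -> india
i=2: L=india, R=alpha=BASE -> take LEFT -> india
i=3: L=india R=india -> agree -> india

Answer: kilo
india
india
india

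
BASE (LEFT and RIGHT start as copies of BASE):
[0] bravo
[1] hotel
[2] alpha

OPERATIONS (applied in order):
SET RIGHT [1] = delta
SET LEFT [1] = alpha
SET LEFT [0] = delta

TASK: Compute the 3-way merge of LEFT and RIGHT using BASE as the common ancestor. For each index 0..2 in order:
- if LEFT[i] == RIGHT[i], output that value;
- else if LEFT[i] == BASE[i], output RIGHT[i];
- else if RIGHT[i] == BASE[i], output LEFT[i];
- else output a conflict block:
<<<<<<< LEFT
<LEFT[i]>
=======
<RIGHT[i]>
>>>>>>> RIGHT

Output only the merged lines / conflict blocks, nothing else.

Answer: delta
<<<<<<< LEFT
alpha
=======
delta
>>>>>>> RIGHT
alpha

Derivation:
Final LEFT:  [delta, alpha, alpha]
Final RIGHT: [bravo, delta, alpha]
i=0: L=delta, R=bravo=BASE -> take LEFT -> delta
i=1: BASE=hotel L=alpha R=delta all differ -> CONFLICT
i=2: L=alpha R=alpha -> agree -> alpha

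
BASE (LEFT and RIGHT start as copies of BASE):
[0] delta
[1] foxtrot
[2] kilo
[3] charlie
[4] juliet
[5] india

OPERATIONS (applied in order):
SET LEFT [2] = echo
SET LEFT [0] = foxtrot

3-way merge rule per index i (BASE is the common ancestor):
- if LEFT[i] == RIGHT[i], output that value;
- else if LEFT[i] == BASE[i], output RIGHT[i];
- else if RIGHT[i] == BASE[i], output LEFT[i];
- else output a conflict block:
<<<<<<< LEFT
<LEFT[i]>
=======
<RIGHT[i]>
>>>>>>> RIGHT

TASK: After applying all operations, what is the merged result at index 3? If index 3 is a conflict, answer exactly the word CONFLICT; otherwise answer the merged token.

Answer: charlie

Derivation:
Final LEFT:  [foxtrot, foxtrot, echo, charlie, juliet, india]
Final RIGHT: [delta, foxtrot, kilo, charlie, juliet, india]
i=0: L=foxtrot, R=delta=BASE -> take LEFT -> foxtrot
i=1: L=foxtrot R=foxtrot -> agree -> foxtrot
i=2: L=echo, R=kilo=BASE -> take LEFT -> echo
i=3: L=charlie R=charlie -> agree -> charlie
i=4: L=juliet R=juliet -> agree -> juliet
i=5: L=india R=india -> agree -> india
Index 3 -> charlie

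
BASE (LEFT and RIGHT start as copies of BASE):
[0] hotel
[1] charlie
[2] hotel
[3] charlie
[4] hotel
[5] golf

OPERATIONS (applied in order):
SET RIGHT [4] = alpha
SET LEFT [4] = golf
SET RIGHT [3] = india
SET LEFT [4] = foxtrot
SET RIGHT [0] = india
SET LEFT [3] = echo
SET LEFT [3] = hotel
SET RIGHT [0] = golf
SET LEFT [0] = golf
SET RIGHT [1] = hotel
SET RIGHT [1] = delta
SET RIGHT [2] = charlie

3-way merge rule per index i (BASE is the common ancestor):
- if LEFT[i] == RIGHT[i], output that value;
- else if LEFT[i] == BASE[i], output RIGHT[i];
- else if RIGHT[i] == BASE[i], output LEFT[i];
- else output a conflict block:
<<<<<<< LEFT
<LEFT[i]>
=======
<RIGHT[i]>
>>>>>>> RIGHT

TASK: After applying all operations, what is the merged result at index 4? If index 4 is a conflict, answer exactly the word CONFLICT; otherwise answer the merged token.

Answer: CONFLICT

Derivation:
Final LEFT:  [golf, charlie, hotel, hotel, foxtrot, golf]
Final RIGHT: [golf, delta, charlie, india, alpha, golf]
i=0: L=golf R=golf -> agree -> golf
i=1: L=charlie=BASE, R=delta -> take RIGHT -> delta
i=2: L=hotel=BASE, R=charlie -> take RIGHT -> charlie
i=3: BASE=charlie L=hotel R=india all differ -> CONFLICT
i=4: BASE=hotel L=foxtrot R=alpha all differ -> CONFLICT
i=5: L=golf R=golf -> agree -> golf
Index 4 -> CONFLICT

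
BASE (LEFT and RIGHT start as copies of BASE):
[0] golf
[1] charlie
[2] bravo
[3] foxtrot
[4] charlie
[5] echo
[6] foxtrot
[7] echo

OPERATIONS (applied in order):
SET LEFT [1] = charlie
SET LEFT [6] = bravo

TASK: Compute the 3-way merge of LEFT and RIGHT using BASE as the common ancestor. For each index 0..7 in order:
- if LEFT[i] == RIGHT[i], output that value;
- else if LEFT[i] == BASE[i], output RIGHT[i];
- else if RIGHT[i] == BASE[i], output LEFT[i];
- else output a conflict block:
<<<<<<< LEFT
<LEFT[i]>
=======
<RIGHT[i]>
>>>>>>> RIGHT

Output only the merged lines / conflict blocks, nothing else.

Answer: golf
charlie
bravo
foxtrot
charlie
echo
bravo
echo

Derivation:
Final LEFT:  [golf, charlie, bravo, foxtrot, charlie, echo, bravo, echo]
Final RIGHT: [golf, charlie, bravo, foxtrot, charlie, echo, foxtrot, echo]
i=0: L=golf R=golf -> agree -> golf
i=1: L=charlie R=charlie -> agree -> charlie
i=2: L=bravo R=bravo -> agree -> bravo
i=3: L=foxtrot R=foxtrot -> agree -> foxtrot
i=4: L=charlie R=charlie -> agree -> charlie
i=5: L=echo R=echo -> agree -> echo
i=6: L=bravo, R=foxtrot=BASE -> take LEFT -> bravo
i=7: L=echo R=echo -> agree -> echo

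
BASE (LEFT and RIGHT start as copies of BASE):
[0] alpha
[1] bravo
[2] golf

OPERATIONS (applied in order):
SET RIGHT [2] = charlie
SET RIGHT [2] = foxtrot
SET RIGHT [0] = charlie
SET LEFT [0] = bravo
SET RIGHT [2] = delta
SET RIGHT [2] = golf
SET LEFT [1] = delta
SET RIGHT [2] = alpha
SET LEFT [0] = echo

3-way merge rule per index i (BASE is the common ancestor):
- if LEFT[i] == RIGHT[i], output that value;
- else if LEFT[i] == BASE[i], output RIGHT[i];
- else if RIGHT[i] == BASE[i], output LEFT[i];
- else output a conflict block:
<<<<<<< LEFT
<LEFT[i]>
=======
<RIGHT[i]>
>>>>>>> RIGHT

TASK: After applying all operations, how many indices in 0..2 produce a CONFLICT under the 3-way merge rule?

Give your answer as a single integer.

Final LEFT:  [echo, delta, golf]
Final RIGHT: [charlie, bravo, alpha]
i=0: BASE=alpha L=echo R=charlie all differ -> CONFLICT
i=1: L=delta, R=bravo=BASE -> take LEFT -> delta
i=2: L=golf=BASE, R=alpha -> take RIGHT -> alpha
Conflict count: 1

Answer: 1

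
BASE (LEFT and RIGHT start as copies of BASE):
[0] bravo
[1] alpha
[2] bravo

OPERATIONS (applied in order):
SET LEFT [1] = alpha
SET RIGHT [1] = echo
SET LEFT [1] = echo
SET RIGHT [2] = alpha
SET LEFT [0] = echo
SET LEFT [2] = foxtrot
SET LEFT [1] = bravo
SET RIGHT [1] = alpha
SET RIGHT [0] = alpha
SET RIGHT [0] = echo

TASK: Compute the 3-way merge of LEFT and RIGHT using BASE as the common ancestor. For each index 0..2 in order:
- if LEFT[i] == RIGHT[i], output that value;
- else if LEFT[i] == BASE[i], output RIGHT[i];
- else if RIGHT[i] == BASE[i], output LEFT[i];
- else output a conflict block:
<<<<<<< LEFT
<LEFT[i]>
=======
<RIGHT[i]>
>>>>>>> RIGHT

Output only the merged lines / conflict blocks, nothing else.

Answer: echo
bravo
<<<<<<< LEFT
foxtrot
=======
alpha
>>>>>>> RIGHT

Derivation:
Final LEFT:  [echo, bravo, foxtrot]
Final RIGHT: [echo, alpha, alpha]
i=0: L=echo R=echo -> agree -> echo
i=1: L=bravo, R=alpha=BASE -> take LEFT -> bravo
i=2: BASE=bravo L=foxtrot R=alpha all differ -> CONFLICT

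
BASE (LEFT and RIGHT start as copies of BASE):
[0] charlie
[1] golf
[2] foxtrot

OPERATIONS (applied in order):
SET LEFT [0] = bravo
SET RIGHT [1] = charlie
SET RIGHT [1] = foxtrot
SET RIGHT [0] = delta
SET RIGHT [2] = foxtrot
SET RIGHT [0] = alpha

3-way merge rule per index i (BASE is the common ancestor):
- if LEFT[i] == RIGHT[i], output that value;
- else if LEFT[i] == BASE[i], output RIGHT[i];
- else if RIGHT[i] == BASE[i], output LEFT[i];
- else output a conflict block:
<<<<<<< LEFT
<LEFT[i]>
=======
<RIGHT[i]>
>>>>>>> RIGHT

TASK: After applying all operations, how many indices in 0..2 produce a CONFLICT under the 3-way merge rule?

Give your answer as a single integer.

Final LEFT:  [bravo, golf, foxtrot]
Final RIGHT: [alpha, foxtrot, foxtrot]
i=0: BASE=charlie L=bravo R=alpha all differ -> CONFLICT
i=1: L=golf=BASE, R=foxtrot -> take RIGHT -> foxtrot
i=2: L=foxtrot R=foxtrot -> agree -> foxtrot
Conflict count: 1

Answer: 1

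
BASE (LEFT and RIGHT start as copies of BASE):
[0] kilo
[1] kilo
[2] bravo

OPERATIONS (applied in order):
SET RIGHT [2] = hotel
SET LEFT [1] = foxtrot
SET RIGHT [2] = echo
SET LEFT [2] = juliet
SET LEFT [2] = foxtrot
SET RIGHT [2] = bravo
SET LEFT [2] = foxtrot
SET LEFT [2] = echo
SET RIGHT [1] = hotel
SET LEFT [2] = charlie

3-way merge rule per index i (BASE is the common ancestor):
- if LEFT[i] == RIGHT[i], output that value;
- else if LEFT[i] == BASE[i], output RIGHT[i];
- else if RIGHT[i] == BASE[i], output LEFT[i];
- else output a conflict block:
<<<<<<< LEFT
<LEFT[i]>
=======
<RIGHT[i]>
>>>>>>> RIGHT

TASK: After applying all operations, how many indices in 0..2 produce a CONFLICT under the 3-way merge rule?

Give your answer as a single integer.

Final LEFT:  [kilo, foxtrot, charlie]
Final RIGHT: [kilo, hotel, bravo]
i=0: L=kilo R=kilo -> agree -> kilo
i=1: BASE=kilo L=foxtrot R=hotel all differ -> CONFLICT
i=2: L=charlie, R=bravo=BASE -> take LEFT -> charlie
Conflict count: 1

Answer: 1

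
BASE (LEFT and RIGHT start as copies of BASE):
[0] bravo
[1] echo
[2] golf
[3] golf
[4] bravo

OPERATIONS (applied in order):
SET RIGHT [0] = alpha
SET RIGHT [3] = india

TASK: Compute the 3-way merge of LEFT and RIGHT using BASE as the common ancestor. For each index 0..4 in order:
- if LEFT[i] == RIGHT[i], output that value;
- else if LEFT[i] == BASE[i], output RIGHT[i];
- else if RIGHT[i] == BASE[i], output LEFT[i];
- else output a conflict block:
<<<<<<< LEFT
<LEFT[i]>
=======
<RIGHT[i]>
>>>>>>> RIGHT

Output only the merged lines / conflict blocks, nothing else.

Answer: alpha
echo
golf
india
bravo

Derivation:
Final LEFT:  [bravo, echo, golf, golf, bravo]
Final RIGHT: [alpha, echo, golf, india, bravo]
i=0: L=bravo=BASE, R=alpha -> take RIGHT -> alpha
i=1: L=echo R=echo -> agree -> echo
i=2: L=golf R=golf -> agree -> golf
i=3: L=golf=BASE, R=india -> take RIGHT -> india
i=4: L=bravo R=bravo -> agree -> bravo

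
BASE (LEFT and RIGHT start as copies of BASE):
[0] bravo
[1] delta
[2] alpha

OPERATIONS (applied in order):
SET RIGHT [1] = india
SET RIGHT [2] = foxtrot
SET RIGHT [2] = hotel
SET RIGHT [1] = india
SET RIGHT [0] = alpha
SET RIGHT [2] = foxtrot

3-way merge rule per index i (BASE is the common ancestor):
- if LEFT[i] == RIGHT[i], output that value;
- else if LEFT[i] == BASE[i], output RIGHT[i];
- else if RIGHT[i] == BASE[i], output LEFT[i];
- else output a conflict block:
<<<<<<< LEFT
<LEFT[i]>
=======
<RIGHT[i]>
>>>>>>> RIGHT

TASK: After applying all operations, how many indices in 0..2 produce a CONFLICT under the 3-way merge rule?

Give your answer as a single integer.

Answer: 0

Derivation:
Final LEFT:  [bravo, delta, alpha]
Final RIGHT: [alpha, india, foxtrot]
i=0: L=bravo=BASE, R=alpha -> take RIGHT -> alpha
i=1: L=delta=BASE, R=india -> take RIGHT -> india
i=2: L=alpha=BASE, R=foxtrot -> take RIGHT -> foxtrot
Conflict count: 0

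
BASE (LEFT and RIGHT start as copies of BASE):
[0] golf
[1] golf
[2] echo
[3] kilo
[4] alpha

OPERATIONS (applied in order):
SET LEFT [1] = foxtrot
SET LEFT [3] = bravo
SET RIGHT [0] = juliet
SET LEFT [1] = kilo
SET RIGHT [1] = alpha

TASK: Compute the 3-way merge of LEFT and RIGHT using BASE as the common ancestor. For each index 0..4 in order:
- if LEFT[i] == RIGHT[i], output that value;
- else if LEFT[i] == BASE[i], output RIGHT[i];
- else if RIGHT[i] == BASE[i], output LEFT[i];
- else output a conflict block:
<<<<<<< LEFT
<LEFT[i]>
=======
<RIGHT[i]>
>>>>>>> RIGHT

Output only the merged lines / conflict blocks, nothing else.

Final LEFT:  [golf, kilo, echo, bravo, alpha]
Final RIGHT: [juliet, alpha, echo, kilo, alpha]
i=0: L=golf=BASE, R=juliet -> take RIGHT -> juliet
i=1: BASE=golf L=kilo R=alpha all differ -> CONFLICT
i=2: L=echo R=echo -> agree -> echo
i=3: L=bravo, R=kilo=BASE -> take LEFT -> bravo
i=4: L=alpha R=alpha -> agree -> alpha

Answer: juliet
<<<<<<< LEFT
kilo
=======
alpha
>>>>>>> RIGHT
echo
bravo
alpha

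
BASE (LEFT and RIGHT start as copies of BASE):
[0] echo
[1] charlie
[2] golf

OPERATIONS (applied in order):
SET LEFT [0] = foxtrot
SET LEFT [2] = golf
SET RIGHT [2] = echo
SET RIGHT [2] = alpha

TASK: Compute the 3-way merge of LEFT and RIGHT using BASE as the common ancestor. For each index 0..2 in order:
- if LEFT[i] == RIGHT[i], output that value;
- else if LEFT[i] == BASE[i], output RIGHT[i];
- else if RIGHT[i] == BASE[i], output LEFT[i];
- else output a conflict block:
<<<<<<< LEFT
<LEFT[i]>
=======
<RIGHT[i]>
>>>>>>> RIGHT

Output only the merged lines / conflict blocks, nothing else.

Final LEFT:  [foxtrot, charlie, golf]
Final RIGHT: [echo, charlie, alpha]
i=0: L=foxtrot, R=echo=BASE -> take LEFT -> foxtrot
i=1: L=charlie R=charlie -> agree -> charlie
i=2: L=golf=BASE, R=alpha -> take RIGHT -> alpha

Answer: foxtrot
charlie
alpha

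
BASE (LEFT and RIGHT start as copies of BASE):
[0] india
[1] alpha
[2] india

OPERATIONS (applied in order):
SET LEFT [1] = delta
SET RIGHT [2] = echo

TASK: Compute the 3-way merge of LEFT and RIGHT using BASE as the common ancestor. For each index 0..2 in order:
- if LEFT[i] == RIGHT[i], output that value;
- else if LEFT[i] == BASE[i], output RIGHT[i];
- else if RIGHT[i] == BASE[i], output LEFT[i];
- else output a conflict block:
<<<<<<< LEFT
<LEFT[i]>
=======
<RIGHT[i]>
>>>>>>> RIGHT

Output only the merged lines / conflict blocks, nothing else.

Final LEFT:  [india, delta, india]
Final RIGHT: [india, alpha, echo]
i=0: L=india R=india -> agree -> india
i=1: L=delta, R=alpha=BASE -> take LEFT -> delta
i=2: L=india=BASE, R=echo -> take RIGHT -> echo

Answer: india
delta
echo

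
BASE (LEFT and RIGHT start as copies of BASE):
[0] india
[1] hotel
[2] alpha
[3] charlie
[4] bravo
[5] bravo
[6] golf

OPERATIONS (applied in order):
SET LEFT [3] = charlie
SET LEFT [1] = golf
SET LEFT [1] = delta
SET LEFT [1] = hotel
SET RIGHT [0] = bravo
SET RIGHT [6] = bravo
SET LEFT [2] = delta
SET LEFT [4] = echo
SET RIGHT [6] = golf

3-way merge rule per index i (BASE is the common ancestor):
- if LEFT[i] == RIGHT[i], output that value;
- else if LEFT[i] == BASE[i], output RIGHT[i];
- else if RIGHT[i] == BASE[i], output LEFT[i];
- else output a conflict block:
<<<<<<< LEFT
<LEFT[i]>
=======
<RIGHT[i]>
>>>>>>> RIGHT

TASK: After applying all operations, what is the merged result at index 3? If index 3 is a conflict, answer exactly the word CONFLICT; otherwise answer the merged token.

Answer: charlie

Derivation:
Final LEFT:  [india, hotel, delta, charlie, echo, bravo, golf]
Final RIGHT: [bravo, hotel, alpha, charlie, bravo, bravo, golf]
i=0: L=india=BASE, R=bravo -> take RIGHT -> bravo
i=1: L=hotel R=hotel -> agree -> hotel
i=2: L=delta, R=alpha=BASE -> take LEFT -> delta
i=3: L=charlie R=charlie -> agree -> charlie
i=4: L=echo, R=bravo=BASE -> take LEFT -> echo
i=5: L=bravo R=bravo -> agree -> bravo
i=6: L=golf R=golf -> agree -> golf
Index 3 -> charlie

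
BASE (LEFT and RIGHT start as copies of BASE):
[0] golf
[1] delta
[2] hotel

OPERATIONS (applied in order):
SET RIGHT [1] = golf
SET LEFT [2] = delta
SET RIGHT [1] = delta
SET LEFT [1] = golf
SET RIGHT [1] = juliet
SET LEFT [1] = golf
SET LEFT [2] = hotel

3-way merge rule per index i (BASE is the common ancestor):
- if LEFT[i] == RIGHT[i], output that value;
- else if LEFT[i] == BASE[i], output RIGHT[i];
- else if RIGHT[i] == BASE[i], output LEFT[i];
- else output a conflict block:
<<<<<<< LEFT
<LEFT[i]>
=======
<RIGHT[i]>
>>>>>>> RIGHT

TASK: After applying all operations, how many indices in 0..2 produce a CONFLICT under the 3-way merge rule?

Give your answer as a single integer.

Answer: 1

Derivation:
Final LEFT:  [golf, golf, hotel]
Final RIGHT: [golf, juliet, hotel]
i=0: L=golf R=golf -> agree -> golf
i=1: BASE=delta L=golf R=juliet all differ -> CONFLICT
i=2: L=hotel R=hotel -> agree -> hotel
Conflict count: 1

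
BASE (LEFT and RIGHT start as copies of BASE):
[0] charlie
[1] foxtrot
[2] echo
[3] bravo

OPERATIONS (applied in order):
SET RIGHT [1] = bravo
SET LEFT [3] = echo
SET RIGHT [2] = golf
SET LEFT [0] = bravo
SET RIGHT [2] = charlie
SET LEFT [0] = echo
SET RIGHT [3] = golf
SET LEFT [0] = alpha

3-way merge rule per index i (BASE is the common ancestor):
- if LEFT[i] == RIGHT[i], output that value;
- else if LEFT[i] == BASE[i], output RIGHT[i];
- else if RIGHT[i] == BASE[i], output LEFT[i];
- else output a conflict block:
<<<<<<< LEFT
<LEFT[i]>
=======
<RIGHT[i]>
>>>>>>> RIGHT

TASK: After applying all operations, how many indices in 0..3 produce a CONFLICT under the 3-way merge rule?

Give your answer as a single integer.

Answer: 1

Derivation:
Final LEFT:  [alpha, foxtrot, echo, echo]
Final RIGHT: [charlie, bravo, charlie, golf]
i=0: L=alpha, R=charlie=BASE -> take LEFT -> alpha
i=1: L=foxtrot=BASE, R=bravo -> take RIGHT -> bravo
i=2: L=echo=BASE, R=charlie -> take RIGHT -> charlie
i=3: BASE=bravo L=echo R=golf all differ -> CONFLICT
Conflict count: 1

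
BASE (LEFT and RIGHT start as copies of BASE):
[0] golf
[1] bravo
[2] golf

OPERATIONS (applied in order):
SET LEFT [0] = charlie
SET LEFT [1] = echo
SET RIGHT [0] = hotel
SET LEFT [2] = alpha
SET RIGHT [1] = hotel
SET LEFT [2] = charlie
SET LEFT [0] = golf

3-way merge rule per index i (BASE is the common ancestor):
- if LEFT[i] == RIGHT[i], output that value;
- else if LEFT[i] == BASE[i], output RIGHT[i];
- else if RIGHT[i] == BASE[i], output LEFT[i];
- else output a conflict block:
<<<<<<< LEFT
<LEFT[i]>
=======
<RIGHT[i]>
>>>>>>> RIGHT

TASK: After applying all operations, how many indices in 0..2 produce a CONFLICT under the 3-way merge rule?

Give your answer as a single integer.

Answer: 1

Derivation:
Final LEFT:  [golf, echo, charlie]
Final RIGHT: [hotel, hotel, golf]
i=0: L=golf=BASE, R=hotel -> take RIGHT -> hotel
i=1: BASE=bravo L=echo R=hotel all differ -> CONFLICT
i=2: L=charlie, R=golf=BASE -> take LEFT -> charlie
Conflict count: 1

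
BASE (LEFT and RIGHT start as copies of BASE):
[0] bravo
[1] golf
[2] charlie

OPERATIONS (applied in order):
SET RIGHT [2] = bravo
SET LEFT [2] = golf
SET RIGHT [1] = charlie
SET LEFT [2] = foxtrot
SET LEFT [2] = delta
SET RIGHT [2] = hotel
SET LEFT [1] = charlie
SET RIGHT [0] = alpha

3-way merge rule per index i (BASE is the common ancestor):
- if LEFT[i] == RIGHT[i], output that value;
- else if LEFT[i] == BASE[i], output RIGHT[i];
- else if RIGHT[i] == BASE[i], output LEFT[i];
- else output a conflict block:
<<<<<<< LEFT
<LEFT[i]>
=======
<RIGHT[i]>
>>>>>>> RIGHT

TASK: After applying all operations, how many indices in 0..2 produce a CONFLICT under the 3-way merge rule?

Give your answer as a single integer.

Answer: 1

Derivation:
Final LEFT:  [bravo, charlie, delta]
Final RIGHT: [alpha, charlie, hotel]
i=0: L=bravo=BASE, R=alpha -> take RIGHT -> alpha
i=1: L=charlie R=charlie -> agree -> charlie
i=2: BASE=charlie L=delta R=hotel all differ -> CONFLICT
Conflict count: 1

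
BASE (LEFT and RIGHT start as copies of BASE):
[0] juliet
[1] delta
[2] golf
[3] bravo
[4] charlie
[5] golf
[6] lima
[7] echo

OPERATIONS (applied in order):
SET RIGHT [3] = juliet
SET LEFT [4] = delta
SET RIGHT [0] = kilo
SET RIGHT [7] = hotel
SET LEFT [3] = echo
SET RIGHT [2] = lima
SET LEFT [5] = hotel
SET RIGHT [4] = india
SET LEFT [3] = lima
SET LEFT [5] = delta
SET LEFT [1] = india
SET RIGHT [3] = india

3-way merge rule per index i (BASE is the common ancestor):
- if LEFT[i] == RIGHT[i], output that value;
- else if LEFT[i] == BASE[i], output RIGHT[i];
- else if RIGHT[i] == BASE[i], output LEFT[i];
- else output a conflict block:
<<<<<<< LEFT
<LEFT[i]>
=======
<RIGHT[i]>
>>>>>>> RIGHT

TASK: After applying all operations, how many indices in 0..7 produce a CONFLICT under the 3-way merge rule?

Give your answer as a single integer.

Answer: 2

Derivation:
Final LEFT:  [juliet, india, golf, lima, delta, delta, lima, echo]
Final RIGHT: [kilo, delta, lima, india, india, golf, lima, hotel]
i=0: L=juliet=BASE, R=kilo -> take RIGHT -> kilo
i=1: L=india, R=delta=BASE -> take LEFT -> india
i=2: L=golf=BASE, R=lima -> take RIGHT -> lima
i=3: BASE=bravo L=lima R=india all differ -> CONFLICT
i=4: BASE=charlie L=delta R=india all differ -> CONFLICT
i=5: L=delta, R=golf=BASE -> take LEFT -> delta
i=6: L=lima R=lima -> agree -> lima
i=7: L=echo=BASE, R=hotel -> take RIGHT -> hotel
Conflict count: 2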